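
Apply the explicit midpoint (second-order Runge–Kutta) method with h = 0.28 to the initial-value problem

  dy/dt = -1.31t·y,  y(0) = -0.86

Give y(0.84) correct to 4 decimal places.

-0.5361

Midpoint: k1 = f(t_n, y_n); k2 = f(t_n + h/2, y_n + (h/2)·k1); y_{n+1} = y_n + h·k2.
t=0.000000, y=-0.860000:
  k1 = f(0.000000, -0.860000) = 0.000000
  k2 = f(0.140000, -0.860000) = 0.157724
  y ← -0.860000 + 0.28·0.157724 = -0.815837
t=0.280000, y=-0.815837:
  k1 = f(0.280000, -0.815837) = 0.299249
  k2 = f(0.420000, -0.773942) = 0.425823
  y ← -0.815837 + 0.28·0.425823 = -0.696607
t=0.560000, y=-0.696607:
  k1 = f(0.560000, -0.696607) = 0.511031
  k2 = f(0.700000, -0.625063) = 0.573182
  y ← -0.696607 + 0.28·0.573182 = -0.536116
y(0.84) ≈ -0.5361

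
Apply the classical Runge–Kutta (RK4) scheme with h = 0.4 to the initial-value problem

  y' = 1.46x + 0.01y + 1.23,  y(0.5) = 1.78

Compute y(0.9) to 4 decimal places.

RK4: k1 = f(x_n, y_n); k2 = f(x_n + h/2, y_n + (h/2)·k1); k3 = f(x_n + h/2, y_n + (h/2)·k2); k4 = f(x_n + h, y_n + h·k3); y_{n+1} = y_n + (h/6)·(k1 + 2k2 + 2k3 + k4).
x=0.500000, y=1.780000:
  k1 = f(0.500000, 1.780000) = 1.977800
  k2 = f(0.700000, 2.175560) = 2.273756
  k3 = f(0.700000, 2.234751) = 2.274348
  k4 = f(0.900000, 2.689739) = 2.570897
  y ← 1.780000 + (0.4/6)·(k1 + 2k2 + 2k3 + k4) = 2.689660
y(0.9) ≈ 2.6897

2.6897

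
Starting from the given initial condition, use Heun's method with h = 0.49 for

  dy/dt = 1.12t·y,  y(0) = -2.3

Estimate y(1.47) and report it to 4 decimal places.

-7.2743

Heun: k1 = f(t_n, y_n); k2 = f(t_n + h, y_n + h·k1); y_{n+1} = y_n + (h/2)·(k1 + k2).
t=0.000000, y=-2.300000:
  k1 = f(0.000000, -2.300000) = 0.000000
  k2 = f(0.490000, -2.300000) = -1.262240
  y ← -2.300000 + (0.49/2)·(0.000000 + (-1.262240)) = -2.609249
t=0.490000, y=-2.609249:
  k1 = f(0.490000, -2.609249) = -1.431956
  k2 = f(0.980000, -3.310907) = -3.634052
  y ← -2.609249 + (0.49/2)·(-1.431956 + (-3.634052)) = -3.850421
t=0.980000, y=-3.850421:
  k1 = f(0.980000, -3.850421) = -4.226222
  k2 = f(1.470000, -5.921269) = -9.748778
  y ← -3.850421 + (0.49/2)·(-4.226222 + (-9.748778)) = -7.274295
y(1.47) ≈ -7.2743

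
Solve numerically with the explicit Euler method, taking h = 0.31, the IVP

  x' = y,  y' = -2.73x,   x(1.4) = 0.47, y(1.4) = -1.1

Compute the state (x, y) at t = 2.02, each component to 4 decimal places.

Euler on (x,y): x_{n+1} = x_n + h·x', y_{n+1} = y_n + h·y'.
1.400000: (0.470000, -1.100000); f=(-1.100000, -1.283100) → (0.129000, -1.497761)
1.710000: (0.129000, -1.497761); f=(-1.497761, -0.352170) → (-0.335306, -1.606934)
(x(2.02), y(2.02)) ≈ (-0.3353, -1.6069)

-0.3353, -1.6069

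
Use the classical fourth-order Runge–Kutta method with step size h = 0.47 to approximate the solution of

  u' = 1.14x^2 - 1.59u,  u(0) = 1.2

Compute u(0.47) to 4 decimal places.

0.6039

RK4: k1 = f(x_n, u_n); k2 = f(x_n + h/2, u_n + (h/2)·k1); k3 = f(x_n + h/2, u_n + (h/2)·k2); k4 = f(x_n + h, u_n + h·k3); u_{n+1} = u_n + (h/6)·(k1 + 2k2 + 2k3 + k4).
x=0.000000, u=1.200000:
  k1 = f(0.000000, 1.200000) = -1.908000
  k2 = f(0.235000, 0.751620) = -1.132119
  k3 = f(0.235000, 0.933952) = -1.422027
  k4 = f(0.470000, 0.531647) = -0.593493
  u ← 1.200000 + (0.47/6)·(k1 + 2k2 + 2k3 + k4) = 0.603900
u(0.47) ≈ 0.6039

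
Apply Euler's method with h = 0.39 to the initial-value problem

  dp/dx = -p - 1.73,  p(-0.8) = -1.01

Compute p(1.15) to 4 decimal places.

Euler: p_{n+1} = p_n + h·f(x_n, p_n).
x=-0.800000, p=-1.010000: f=-0.720000 → p ← -1.010000 + 0.39·(-0.720000) = -1.290800
x=-0.410000, p=-1.290800: f=-0.439200 → p ← -1.290800 + 0.39·(-0.439200) = -1.462088
x=-0.020000, p=-1.462088: f=-0.267912 → p ← -1.462088 + 0.39·(-0.267912) = -1.566574
x=0.370000, p=-1.566574: f=-0.163426 → p ← -1.566574 + 0.39·(-0.163426) = -1.630310
x=0.760000, p=-1.630310: f=-0.099690 → p ← -1.630310 + 0.39·(-0.099690) = -1.669189
p(1.15) ≈ -1.6692

-1.6692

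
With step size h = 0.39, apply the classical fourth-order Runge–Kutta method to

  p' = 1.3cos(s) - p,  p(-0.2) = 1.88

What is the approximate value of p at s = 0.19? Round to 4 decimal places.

RK4: k1 = f(s_n, p_n); k2 = f(s_n + h/2, p_n + (h/2)·k1); k3 = f(s_n + h/2, p_n + (h/2)·k2); k4 = f(s_n + h, p_n + h·k3); p_{n+1} = p_n + (h/6)·(k1 + 2k2 + 2k3 + k4).
s=-0.200000, p=1.880000:
  k1 = f(-0.200000, 1.880000) = -0.605913
  k2 = f(-0.005000, 1.761847) = -0.461863
  k3 = f(-0.005000, 1.789937) = -0.489953
  k4 = f(0.190000, 1.688918) = -0.412313
  p ← 1.880000 + (0.39/6)·(k1 + 2k2 + 2k3 + k4) = 1.690079
p(0.19) ≈ 1.6901

1.6901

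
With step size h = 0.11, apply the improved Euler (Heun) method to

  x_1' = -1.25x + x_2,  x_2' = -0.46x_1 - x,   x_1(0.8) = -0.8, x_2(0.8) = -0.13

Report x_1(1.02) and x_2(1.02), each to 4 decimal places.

Heun on (x_1,x_2): k1 = f(x_n, state_n); k2 = f(x_n + h, state_n + h·k1); state_{n+1} = state_n + (h/2)·(k1 + k2).
0.800000: (-0.800000, -0.130000)
  k1 = (-1.130000, -0.432000)
  predictor → (-0.924300, -0.177520)
  k2 = (-1.315020, -0.484822)
  → (-0.934476, -0.180425)
0.910000: (-0.934476, -0.180425)
  k1 = (-1.317925, -0.480141)
  predictor → (-1.079448, -0.233241)
  k2 = (-1.508241, -0.523454)
  → (-1.089915, -0.235623)
(x_1(1.02), x_2(1.02)) ≈ (-1.0899, -0.2356)

-1.0899, -0.2356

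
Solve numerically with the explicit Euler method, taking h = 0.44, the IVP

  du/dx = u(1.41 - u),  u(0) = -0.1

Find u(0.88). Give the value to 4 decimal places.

Euler: u_{n+1} = u_n + h·f(x_n, u_n).
x=0.000000, u=-0.100000: f=-0.151000 → u ← -0.100000 + 0.44·(-0.151000) = -0.166440
x=0.440000, u=-0.166440: f=-0.262383 → u ← -0.166440 + 0.44·(-0.262383) = -0.281888
u(0.88) ≈ -0.2819

-0.2819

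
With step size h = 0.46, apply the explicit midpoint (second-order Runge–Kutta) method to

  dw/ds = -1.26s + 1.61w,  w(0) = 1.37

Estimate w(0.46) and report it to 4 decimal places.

Midpoint: k1 = f(s_n, w_n); k2 = f(s_n + h/2, w_n + (h/2)·k1); w_{n+1} = w_n + h·k2.
s=0.000000, w=1.370000:
  k1 = f(0.000000, 1.370000) = 2.205700
  k2 = f(0.230000, 1.877311) = 2.732671
  w ← 1.370000 + 0.46·2.732671 = 2.627029
w(0.46) ≈ 2.6270

2.6270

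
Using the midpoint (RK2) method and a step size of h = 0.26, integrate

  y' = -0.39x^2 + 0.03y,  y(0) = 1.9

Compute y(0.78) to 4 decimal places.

1.8847

Midpoint: k1 = f(x_n, y_n); k2 = f(x_n + h/2, y_n + (h/2)·k1); y_{n+1} = y_n + h·k2.
x=0.000000, y=1.900000:
  k1 = f(0.000000, 1.900000) = 0.057000
  k2 = f(0.130000, 1.907410) = 0.050631
  y ← 1.900000 + 0.26·0.050631 = 1.913164
x=0.260000, y=1.913164:
  k1 = f(0.260000, 1.913164) = 0.031031
  k2 = f(0.390000, 1.917198) = -0.001803
  y ← 1.913164 + 0.26·(-0.001803) = 1.912695
x=0.520000, y=1.912695:
  k1 = f(0.520000, 1.912695) = -0.048075
  k2 = f(0.650000, 1.906446) = -0.107582
  y ← 1.912695 + 0.26·(-0.107582) = 1.884724
y(0.78) ≈ 1.8847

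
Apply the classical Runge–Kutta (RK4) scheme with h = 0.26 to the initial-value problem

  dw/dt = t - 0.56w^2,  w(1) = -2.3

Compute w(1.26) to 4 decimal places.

RK4: k1 = f(t_n, w_n); k2 = f(t_n + h/2, w_n + (h/2)·k1); k3 = f(t_n + h/2, w_n + (h/2)·k2); k4 = f(t_n + h, w_n + h·k3); w_{n+1} = w_n + (h/6)·(k1 + 2k2 + 2k3 + k4).
t=1.000000, w=-2.300000:
  k1 = f(1.000000, -2.300000) = -1.962400
  k2 = f(1.130000, -2.555112) = -2.526015
  k3 = f(1.130000, -2.628382) = -2.738699
  k4 = f(1.260000, -3.012062) = -3.820609
  w ← -2.300000 + (0.26/6)·(k1 + 2k2 + 2k3 + k4) = -3.006872
w(1.26) ≈ -3.0069

-3.0069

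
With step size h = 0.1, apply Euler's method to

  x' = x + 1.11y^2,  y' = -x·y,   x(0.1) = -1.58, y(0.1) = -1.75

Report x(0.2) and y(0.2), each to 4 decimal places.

Euler on (x,y): x_{n+1} = x_n + h·x', y_{n+1} = y_n + h·y'.
0.100000: (-1.580000, -1.750000); f=(1.819375, -2.765000) → (-1.398062, -2.026500)
(x(0.2), y(0.2)) ≈ (-1.3981, -2.0265)

-1.3981, -2.0265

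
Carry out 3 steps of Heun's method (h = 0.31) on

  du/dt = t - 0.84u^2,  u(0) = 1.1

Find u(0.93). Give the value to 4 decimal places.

0.9111

Heun: k1 = f(t_n, u_n); k2 = f(t_n + h, u_n + h·k1); u_{n+1} = u_n + (h/2)·(k1 + k2).
t=0.000000, u=1.100000:
  k1 = f(0.000000, 1.100000) = -1.016400
  k2 = f(0.310000, 0.784916) = -0.207518
  u ← 1.100000 + (0.31/2)·(-1.016400 + (-0.207518)) = 0.910293
t=0.310000, u=0.910293:
  k1 = f(0.310000, 0.910293) = -0.386052
  k2 = f(0.620000, 0.790617) = 0.094937
  u ← 0.910293 + (0.31/2)·(-0.386052 + 0.094937) = 0.865170
t=0.620000, u=0.865170:
  k1 = f(0.620000, 0.865170) = -0.008756
  k2 = f(0.930000, 0.862456) = 0.305183
  u ← 0.865170 + (0.31/2)·(-0.008756 + 0.305183) = 0.911116
u(0.93) ≈ 0.9111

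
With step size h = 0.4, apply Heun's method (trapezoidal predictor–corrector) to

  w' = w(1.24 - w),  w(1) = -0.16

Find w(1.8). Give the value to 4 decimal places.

Heun: k1 = f(x_n, w_n); k2 = f(x_n + h, w_n + h·k1); w_{n+1} = w_n + (h/2)·(k1 + k2).
x=1.000000, w=-0.160000:
  k1 = f(1.000000, -0.160000) = -0.224000
  k2 = f(1.400000, -0.249600) = -0.371804
  w ← -0.160000 + (0.4/2)·(-0.224000 + (-0.371804)) = -0.279161
x=1.400000, w=-0.279161:
  k1 = f(1.400000, -0.279161) = -0.424090
  k2 = f(1.800000, -0.448797) = -0.757927
  w ← -0.279161 + (0.4/2)·(-0.424090 + (-0.757927)) = -0.515564
w(1.8) ≈ -0.5156

-0.5156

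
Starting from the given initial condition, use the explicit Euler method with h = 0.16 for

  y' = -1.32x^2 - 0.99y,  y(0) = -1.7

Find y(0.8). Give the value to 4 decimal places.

-0.8638

Euler: y_{n+1} = y_n + h·f(x_n, y_n).
x=0.000000, y=-1.700000: f=1.683000 → y ← -1.700000 + 0.16·1.683000 = -1.430720
x=0.160000, y=-1.430720: f=1.382621 → y ← -1.430720 + 0.16·1.382621 = -1.209501
x=0.320000, y=-1.209501: f=1.062238 → y ← -1.209501 + 0.16·1.062238 = -1.039543
x=0.480000, y=-1.039543: f=0.725019 → y ← -1.039543 + 0.16·0.725019 = -0.923540
x=0.640000, y=-0.923540: f=0.373632 → y ← -0.923540 + 0.16·0.373632 = -0.863758
y(0.8) ≈ -0.8638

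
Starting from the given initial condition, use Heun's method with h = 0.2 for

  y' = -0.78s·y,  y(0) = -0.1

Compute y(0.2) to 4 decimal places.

Heun: k1 = f(s_n, y_n); k2 = f(s_n + h, y_n + h·k1); y_{n+1} = y_n + (h/2)·(k1 + k2).
s=0.000000, y=-0.100000:
  k1 = f(0.000000, -0.100000) = 0.000000
  k2 = f(0.200000, -0.100000) = 0.015600
  y ← -0.100000 + (0.2/2)·(0.000000 + 0.015600) = -0.098440
y(0.2) ≈ -0.0984

-0.0984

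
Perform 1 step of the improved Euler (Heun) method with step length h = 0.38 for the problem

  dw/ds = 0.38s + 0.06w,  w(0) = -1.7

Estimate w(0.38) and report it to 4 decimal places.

Heun: k1 = f(s_n, w_n); k2 = f(s_n + h, w_n + h·k1); w_{n+1} = w_n + (h/2)·(k1 + k2).
s=0.000000, w=-1.700000:
  k1 = f(0.000000, -1.700000) = -0.102000
  k2 = f(0.380000, -1.738760) = 0.040074
  w ← -1.700000 + (0.38/2)·(-0.102000 + 0.040074) = -1.711766
w(0.38) ≈ -1.7118

-1.7118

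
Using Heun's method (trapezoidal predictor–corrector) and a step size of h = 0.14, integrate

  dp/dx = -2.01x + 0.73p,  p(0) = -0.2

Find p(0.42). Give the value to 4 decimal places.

Heun: k1 = f(x_n, p_n); k2 = f(x_n + h, p_n + h·k1); p_{n+1} = p_n + (h/2)·(k1 + k2).
x=0.000000, p=-0.200000:
  k1 = f(0.000000, -0.200000) = -0.146000
  k2 = f(0.140000, -0.220440) = -0.442321
  p ← -0.200000 + (0.14/2)·(-0.146000 + (-0.442321)) = -0.241182
x=0.140000, p=-0.241182:
  k1 = f(0.140000, -0.241182) = -0.457463
  k2 = f(0.280000, -0.305227) = -0.785616
  p ← -0.241182 + (0.14/2)·(-0.457463 + (-0.785616)) = -0.328198
x=0.280000, p=-0.328198:
  k1 = f(0.280000, -0.328198) = -0.802385
  k2 = f(0.420000, -0.440532) = -1.165788
  p ← -0.328198 + (0.14/2)·(-0.802385 + (-1.165788)) = -0.465970
p(0.42) ≈ -0.4660

-0.4660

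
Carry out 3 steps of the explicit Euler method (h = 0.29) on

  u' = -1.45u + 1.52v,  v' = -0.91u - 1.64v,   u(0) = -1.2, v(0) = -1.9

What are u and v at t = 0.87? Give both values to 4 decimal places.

-0.6672, 0.3387

Euler on (u,v): u_{n+1} = u_n + h·u', v_{n+1} = v_n + h·v'.
0.000000: (-1.200000, -1.900000); f=(-1.148000, 4.208000) → (-1.532920, -0.679680)
0.290000: (-1.532920, -0.679680); f=(1.189620, 2.509632) → (-1.187930, 0.048113)
0.580000: (-1.187930, 0.048113); f=(1.795631, 1.002110) → (-0.667197, 0.338725)
(u(0.87), v(0.87)) ≈ (-0.6672, 0.3387)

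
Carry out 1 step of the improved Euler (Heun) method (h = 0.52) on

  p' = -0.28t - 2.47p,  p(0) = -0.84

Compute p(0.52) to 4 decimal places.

Heun: k1 = f(t_n, p_n); k2 = f(t_n + h, p_n + h·k1); p_{n+1} = p_n + (h/2)·(k1 + k2).
t=0.000000, p=-0.840000:
  k1 = f(0.000000, -0.840000) = 2.074800
  k2 = f(0.520000, 0.238896) = -0.735673
  p ← -0.840000 + (0.52/2)·(2.074800 + (-0.735673)) = -0.491827
p(0.52) ≈ -0.4918

-0.4918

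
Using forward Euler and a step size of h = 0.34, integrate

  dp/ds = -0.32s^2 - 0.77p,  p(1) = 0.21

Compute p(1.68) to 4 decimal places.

Euler: p_{n+1} = p_n + h·f(s_n, p_n).
s=1.000000, p=0.210000: f=-0.481700 → p ← 0.210000 + 0.34·(-0.481700) = 0.046222
s=1.340000, p=0.046222: f=-0.610183 → p ← 0.046222 + 0.34·(-0.610183) = -0.161240
p(1.68) ≈ -0.1612

-0.1612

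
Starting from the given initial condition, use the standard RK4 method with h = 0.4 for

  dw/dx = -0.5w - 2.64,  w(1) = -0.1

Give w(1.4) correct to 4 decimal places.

-1.0390

RK4: k1 = f(x_n, w_n); k2 = f(x_n + h/2, w_n + (h/2)·k1); k3 = f(x_n + h/2, w_n + (h/2)·k2); k4 = f(x_n + h, w_n + h·k3); w_{n+1} = w_n + (h/6)·(k1 + 2k2 + 2k3 + k4).
x=1.000000, w=-0.100000:
  k1 = f(1.000000, -0.100000) = -2.590000
  k2 = f(1.200000, -0.618000) = -2.331000
  k3 = f(1.200000, -0.566200) = -2.356900
  k4 = f(1.400000, -1.042760) = -2.118620
  w ← -0.100000 + (0.4/6)·(k1 + 2k2 + 2k3 + k4) = -1.038961
w(1.4) ≈ -1.0390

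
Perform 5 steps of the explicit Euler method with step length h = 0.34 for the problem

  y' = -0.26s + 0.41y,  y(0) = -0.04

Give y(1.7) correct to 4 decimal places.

-0.4223

Euler: y_{n+1} = y_n + h·f(s_n, y_n).
s=0.000000, y=-0.040000: f=-0.016400 → y ← -0.040000 + 0.34·(-0.016400) = -0.045576
s=0.340000, y=-0.045576: f=-0.107086 → y ← -0.045576 + 0.34·(-0.107086) = -0.081985
s=0.680000, y=-0.081985: f=-0.210414 → y ← -0.081985 + 0.34·(-0.210414) = -0.153526
s=1.020000, y=-0.153526: f=-0.328146 → y ← -0.153526 + 0.34·(-0.328146) = -0.265096
s=1.360000, y=-0.265096: f=-0.462289 → y ← -0.265096 + 0.34·(-0.462289) = -0.422274
y(1.7) ≈ -0.4223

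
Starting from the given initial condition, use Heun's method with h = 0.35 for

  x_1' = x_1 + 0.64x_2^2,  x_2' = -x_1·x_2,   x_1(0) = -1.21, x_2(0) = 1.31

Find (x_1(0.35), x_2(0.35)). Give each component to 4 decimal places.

Heun on (x_1,x_2): k1 = f(t_n, state_n); k2 = f(t_n + h, state_n + h·k1); state_{n+1} = state_n + (h/2)·(k1 + k2).
0.000000: (-1.210000, 1.310000)
  k1 = (-0.111696, 1.585100)
  predictor → (-1.249094, 1.864785)
  k2 = (0.976457, 2.329291)
  → (-1.058667, 1.995018)
(x_1(0.35), x_2(0.35)) ≈ (-1.0587, 1.9950)

-1.0587, 1.9950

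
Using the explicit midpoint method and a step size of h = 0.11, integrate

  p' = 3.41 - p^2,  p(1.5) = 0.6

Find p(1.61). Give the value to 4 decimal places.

Midpoint: k1 = f(s_n, p_n); k2 = f(s_n + h/2, p_n + (h/2)·k1); p_{n+1} = p_n + h·k2.
s=1.500000, p=0.600000:
  k1 = f(1.500000, 0.600000) = 3.050000
  k2 = f(1.555000, 0.767750) = 2.820560
  p ← 0.600000 + 0.11·2.820560 = 0.910262
p(1.61) ≈ 0.9103

0.9103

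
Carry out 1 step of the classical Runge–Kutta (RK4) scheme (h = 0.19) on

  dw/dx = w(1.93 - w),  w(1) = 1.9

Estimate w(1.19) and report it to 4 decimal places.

RK4: k1 = f(x_n, w_n); k2 = f(x_n + h/2, w_n + (h/2)·k1); k3 = f(x_n + h/2, w_n + (h/2)·k2); k4 = f(x_n + h, w_n + h·k3); w_{n+1} = w_n + (h/6)·(k1 + 2k2 + 2k3 + k4).
x=1.000000, w=1.900000:
  k1 = f(1.000000, 1.900000) = 0.057000
  k2 = f(1.095000, 1.905415) = 0.046845
  k3 = f(1.095000, 1.904450) = 0.048658
  k4 = f(1.190000, 1.909245) = 0.039626
  w ← 1.900000 + (0.19/6)·(k1 + 2k2 + 2k3 + k4) = 1.909108
w(1.19) ≈ 1.9091

1.9091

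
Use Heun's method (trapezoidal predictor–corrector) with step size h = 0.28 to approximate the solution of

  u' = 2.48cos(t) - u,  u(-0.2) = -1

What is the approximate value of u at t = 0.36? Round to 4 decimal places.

0.4465

Heun: k1 = f(t_n, u_n); k2 = f(t_n + h, u_n + h·k1); u_{n+1} = u_n + (h/2)·(k1 + k2).
t=-0.200000, u=-1.000000:
  k1 = f(-0.200000, -1.000000) = 3.430565
  k2 = f(0.080000, -0.039442) = 2.511510
  u ← -1.000000 + (0.28/2)·(3.430565 + 2.511510) = -0.168109
t=0.080000, u=-0.168109:
  k1 = f(0.080000, -0.168109) = 2.640178
  k2 = f(0.360000, 0.571140) = 1.749884
  u ← -0.168109 + (0.28/2)·(2.640178 + 1.749884) = 0.446499
u(0.36) ≈ 0.4465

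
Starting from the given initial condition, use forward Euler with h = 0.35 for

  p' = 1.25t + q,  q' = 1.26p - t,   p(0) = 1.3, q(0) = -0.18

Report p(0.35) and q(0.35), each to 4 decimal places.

Euler on (p,q): p_{n+1} = p_n + h·p', q_{n+1} = q_n + h·q'.
0.000000: (1.300000, -0.180000); f=(-0.180000, 1.638000) → (1.237000, 0.393300)
(p(0.35), q(0.35)) ≈ (1.2370, 0.3933)

1.2370, 0.3933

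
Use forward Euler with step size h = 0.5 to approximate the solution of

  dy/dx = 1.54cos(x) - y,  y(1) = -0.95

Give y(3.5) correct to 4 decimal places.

-1.1477

Euler: y_{n+1} = y_n + h·f(x_n, y_n).
x=1.000000, y=-0.950000: f=1.782066 → y ← -0.950000 + 0.5·1.782066 = -0.058967
x=1.500000, y=-0.058967: f=0.167903 → y ← -0.058967 + 0.5·0.167903 = 0.024984
x=2.000000, y=0.024984: f=-0.665850 → y ← 0.024984 + 0.5·(-0.665850) = -0.307941
x=2.500000, y=-0.307941: f=-0.925820 → y ← -0.307941 + 0.5·(-0.925820) = -0.770851
x=3.000000, y=-0.770851: f=-0.753737 → y ← -0.770851 + 0.5·(-0.753737) = -1.147720
y(3.5) ≈ -1.1477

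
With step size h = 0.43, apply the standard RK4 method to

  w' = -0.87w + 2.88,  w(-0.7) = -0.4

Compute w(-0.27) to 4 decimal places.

RK4: k1 = f(x_n, w_n); k2 = f(x_n + h/2, w_n + (h/2)·k1); k3 = f(x_n + h/2, w_n + (h/2)·k2); k4 = f(x_n + h, w_n + h·k3); w_{n+1} = w_n + (h/6)·(k1 + 2k2 + 2k3 + k4).
x=-0.700000, w=-0.400000:
  k1 = f(-0.700000, -0.400000) = 3.228000
  k2 = f(-0.485000, 0.294020) = 2.624203
  k3 = f(-0.485000, 0.164204) = 2.737143
  k4 = f(-0.270000, 0.776971) = 2.204035
  w ← -0.400000 + (0.43/6)·(k1 + 2k2 + 2k3 + k4) = 0.757755
w(-0.27) ≈ 0.7578

0.7578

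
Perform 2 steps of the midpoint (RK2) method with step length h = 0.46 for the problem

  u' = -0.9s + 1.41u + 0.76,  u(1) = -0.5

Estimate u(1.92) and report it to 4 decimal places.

-2.4961

Midpoint: k1 = f(s_n, u_n); k2 = f(s_n + h/2, u_n + (h/2)·k1); u_{n+1} = u_n + h·k2.
s=1.000000, u=-0.500000:
  k1 = f(1.000000, -0.500000) = -0.845000
  k2 = f(1.230000, -0.694350) = -1.326034
  u ← -0.500000 + 0.46·(-1.326034) = -1.109975
s=1.460000, u=-1.109975:
  k1 = f(1.460000, -1.109975) = -2.119065
  k2 = f(1.690000, -1.597360) = -3.013278
  u ← -1.109975 + 0.46·(-3.013278) = -2.496083
u(1.92) ≈ -2.4961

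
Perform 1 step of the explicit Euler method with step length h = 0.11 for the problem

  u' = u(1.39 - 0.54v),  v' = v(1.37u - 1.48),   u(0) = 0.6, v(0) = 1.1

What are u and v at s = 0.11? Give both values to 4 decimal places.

Euler on (u,v): u_{n+1} = u_n + h·u', v_{n+1} = v_n + h·v'.
0.000000: (0.600000, 1.100000); f=(0.477600, -0.723800) → (0.652536, 1.020382)
(u(0.11), v(0.11)) ≈ (0.6525, 1.0204)

0.6525, 1.0204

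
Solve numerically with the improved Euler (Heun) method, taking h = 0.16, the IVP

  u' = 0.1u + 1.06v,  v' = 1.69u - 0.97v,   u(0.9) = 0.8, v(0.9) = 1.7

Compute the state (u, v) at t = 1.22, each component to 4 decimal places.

1.4102, 1.7695

Heun on (u,v): k1 = f(t_n, state_n); k2 = f(t_n + h, state_n + h·k1); state_{n+1} = state_n + (h/2)·(k1 + k2).
0.900000: (0.800000, 1.700000)
  k1 = (1.882000, -0.297000)
  predictor → (1.101120, 1.652480)
  k2 = (1.861741, 0.257987)
  → (1.099499, 1.696879)
1.060000: (1.099499, 1.696879)
  k1 = (1.908642, 0.212181)
  predictor → (1.404882, 1.730828)
  k2 = (1.975166, 0.695347)
  → (1.410204, 1.769481)
(u(1.22), v(1.22)) ≈ (1.4102, 1.7695)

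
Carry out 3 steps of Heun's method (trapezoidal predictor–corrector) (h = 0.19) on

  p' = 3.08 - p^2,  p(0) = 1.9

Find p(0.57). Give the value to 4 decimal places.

Heun: k1 = f(t_n, p_n); k2 = f(t_n + h, p_n + h·k1); p_{n+1} = p_n + (h/2)·(k1 + k2).
t=0.000000, p=1.900000:
  k1 = f(0.000000, 1.900000) = -0.530000
  k2 = f(0.190000, 1.799300) = -0.157480
  p ← 1.900000 + (0.19/2)·(-0.530000 + (-0.157480)) = 1.834689
t=0.190000, p=1.834689:
  k1 = f(0.190000, 1.834689) = -0.286085
  k2 = f(0.380000, 1.780333) = -0.089586
  p ← 1.834689 + (0.19/2)·(-0.286085 + (-0.089586)) = 1.799001
t=0.380000, p=1.799001:
  k1 = f(0.380000, 1.799001) = -0.156403
  k2 = f(0.570000, 1.769284) = -0.050366
  p ← 1.799001 + (0.19/2)·(-0.156403 + (-0.050366)) = 1.779358
p(0.57) ≈ 1.7794

1.7794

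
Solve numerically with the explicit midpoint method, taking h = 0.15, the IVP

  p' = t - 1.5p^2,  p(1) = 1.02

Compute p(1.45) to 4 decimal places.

Midpoint: k1 = f(t_n, p_n); k2 = f(t_n + h/2, p_n + (h/2)·k1); p_{n+1} = p_n + h·k2.
t=1.000000, p=1.020000:
  k1 = f(1.000000, 1.020000) = -0.560600
  k2 = f(1.075000, 0.977955) = -0.359594
  p ← 1.020000 + 0.15·(-0.359594) = 0.966061
t=1.150000, p=0.966061:
  k1 = f(1.150000, 0.966061) = -0.249911
  k2 = f(1.225000, 0.947318) = -0.121116
  p ← 0.966061 + 0.15·(-0.121116) = 0.947894
t=1.300000, p=0.947894:
  k1 = f(1.300000, 0.947894) = -0.047753
  k2 = f(1.375000, 0.944312) = 0.037412
  p ← 0.947894 + 0.15·0.037412 = 0.953505
p(1.45) ≈ 0.9535

0.9535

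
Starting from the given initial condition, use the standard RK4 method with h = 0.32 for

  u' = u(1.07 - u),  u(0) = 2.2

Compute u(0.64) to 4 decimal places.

RK4: k1 = f(x_n, u_n); k2 = f(x_n + h/2, u_n + (h/2)·k1); k3 = f(x_n + h/2, u_n + (h/2)·k2); k4 = f(x_n + h, u_n + h·k3); u_{n+1} = u_n + (h/6)·(k1 + 2k2 + 2k3 + k4).
x=0.000000, u=2.200000:
  k1 = f(0.000000, 2.200000) = -2.486000
  k2 = f(0.160000, 1.802240) = -1.319672
  k3 = f(0.160000, 1.988852) = -1.827462
  k4 = f(0.320000, 1.615212) = -0.880633
  u ← 2.200000 + (0.32/6)·(k1 + 2k2 + 2k3 + k4) = 1.684752
x=0.320000, u=1.684752:
  k1 = f(0.320000, 1.684752) = -1.035704
  k2 = f(0.480000, 1.519039) = -0.682108
  k3 = f(0.480000, 1.575615) = -0.796654
  k4 = f(0.640000, 1.429823) = -0.514483
  u ← 1.684752 + (0.32/6)·(k1 + 2k2 + 2k3 + k4) = 1.444341
u(0.64) ≈ 1.4443

1.4443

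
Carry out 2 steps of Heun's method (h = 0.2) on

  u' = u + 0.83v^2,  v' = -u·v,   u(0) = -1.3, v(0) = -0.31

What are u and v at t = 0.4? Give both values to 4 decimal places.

-1.8669, -0.5745

Heun on (u,v): k1 = f(t_n, state_n); k2 = f(t_n + h, state_n + h·k1); state_{n+1} = state_n + (h/2)·(k1 + k2).
0.000000: (-1.300000, -0.310000)
  k1 = (-1.220237, -0.403000)
  predictor → (-1.544047, -0.390600)
  k2 = (-1.417416, -0.603105)
  → (-1.563765, -0.410610)
0.200000: (-1.563765, -0.410610)
  k1 = (-1.423826, -0.642098)
  predictor → (-1.848531, -0.539030)
  k2 = (-1.607371, -0.996414)
  → (-1.866885, -0.574462)
(u(0.4), v(0.4)) ≈ (-1.8669, -0.5745)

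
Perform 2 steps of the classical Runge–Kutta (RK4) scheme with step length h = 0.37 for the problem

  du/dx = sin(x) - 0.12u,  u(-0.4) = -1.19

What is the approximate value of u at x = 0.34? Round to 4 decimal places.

RK4: k1 = f(x_n, u_n); k2 = f(x_n + h/2, u_n + (h/2)·k1); k3 = f(x_n + h/2, u_n + (h/2)·k2); k4 = f(x_n + h, u_n + h·k3); u_{n+1} = u_n + (h/6)·(k1 + 2k2 + 2k3 + k4).
x=-0.400000, u=-1.190000:
  k1 = f(-0.400000, -1.190000) = -0.246618
  k2 = f(-0.215000, -1.235624) = -0.065073
  k3 = f(-0.215000, -1.202038) = -0.069103
  k4 = f(-0.030000, -1.215568) = 0.115873
  u ← -1.190000 + (0.37/6)·(k1 + 2k2 + 2k3 + k4) = -1.214611
x=-0.030000, u=-1.214611:
  k1 = f(-0.030000, -1.214611) = 0.115758
  k2 = f(0.155000, -1.193196) = 0.297564
  k3 = f(0.155000, -1.159562) = 0.293528
  k4 = f(0.340000, -1.106006) = 0.466208
  u ← -1.214611 + (0.37/6)·(k1 + 2k2 + 2k3 + k4) = -1.105822
u(0.34) ≈ -1.1058

-1.1058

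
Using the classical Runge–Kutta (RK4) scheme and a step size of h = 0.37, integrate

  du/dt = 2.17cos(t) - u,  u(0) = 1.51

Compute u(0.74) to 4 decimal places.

RK4: k1 = f(t_n, u_n); k2 = f(t_n + h/2, u_n + (h/2)·k1); k3 = f(t_n + h/2, u_n + (h/2)·k2); k4 = f(t_n + h, u_n + h·k3); u_{n+1} = u_n + (h/6)·(k1 + 2k2 + 2k3 + k4).
t=0.000000, u=1.510000:
  k1 = f(0.000000, 1.510000) = 0.660000
  k2 = f(0.185000, 1.632100) = 0.500872
  k3 = f(0.185000, 1.602661) = 0.530310
  k4 = f(0.370000, 1.706215) = 0.316935
  u ← 1.510000 + (0.37/6)·(k1 + 2k2 + 2k3 + k4) = 1.697423
t=0.370000, u=1.697423:
  k1 = f(0.370000, 1.697423) = 0.325727
  k2 = f(0.555000, 1.757683) = 0.086601
  k3 = f(0.555000, 1.713445) = 0.130839
  k4 = f(0.740000, 1.745834) = -0.143357
  u ← 1.697423 + (0.37/6)·(k1 + 2k2 + 2k3 + k4) = 1.735487
u(0.74) ≈ 1.7355

1.7355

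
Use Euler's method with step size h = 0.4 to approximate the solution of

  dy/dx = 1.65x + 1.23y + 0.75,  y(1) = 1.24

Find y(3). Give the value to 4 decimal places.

25.9326

Euler: y_{n+1} = y_n + h·f(x_n, y_n).
x=1.000000, y=1.240000: f=3.925200 → y ← 1.240000 + 0.4·3.925200 = 2.810080
x=1.400000, y=2.810080: f=6.516398 → y ← 2.810080 + 0.4·6.516398 = 5.416639
x=1.800000, y=5.416639: f=10.382466 → y ← 5.416639 + 0.4·10.382466 = 9.569626
x=2.200000, y=9.569626: f=16.150640 → y ← 9.569626 + 0.4·16.150640 = 16.029882
x=2.600000, y=16.029882: f=24.756755 → y ← 16.029882 + 0.4·24.756755 = 25.932584
y(3) ≈ 25.9326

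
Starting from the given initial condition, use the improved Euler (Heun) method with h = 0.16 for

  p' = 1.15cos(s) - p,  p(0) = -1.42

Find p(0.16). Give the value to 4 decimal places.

Heun: k1 = f(s_n, p_n); k2 = f(s_n + h, p_n + h·k1); p_{n+1} = p_n + (h/2)·(k1 + k2).
s=0.000000, p=-1.420000:
  k1 = f(0.000000, -1.420000) = 2.570000
  k2 = f(0.160000, -1.008800) = 2.144111
  p ← -1.420000 + (0.16/2)·(2.570000 + 2.144111) = -1.042871
p(0.16) ≈ -1.0429

-1.0429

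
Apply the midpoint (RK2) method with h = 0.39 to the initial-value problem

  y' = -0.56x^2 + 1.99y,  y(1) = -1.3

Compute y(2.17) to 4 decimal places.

Midpoint: k1 = f(x_n, y_n); k2 = f(x_n + h/2, y_n + (h/2)·k1); y_{n+1} = y_n + h·k2.
x=1.000000, y=-1.300000:
  k1 = f(1.000000, -1.300000) = -3.147000
  k2 = f(1.195000, -1.913665) = -4.607887
  y ← -1.300000 + 0.39·(-4.607887) = -3.097076
x=1.390000, y=-3.097076:
  k1 = f(1.390000, -3.097076) = -7.245157
  k2 = f(1.585000, -4.509882) = -10.381511
  y ← -3.097076 + 0.39·(-10.381511) = -7.145865
x=1.780000, y=-7.145865:
  k1 = f(1.780000, -7.145865) = -15.994576
  k2 = f(1.975000, -10.264808) = -22.611317
  y ← -7.145865 + 0.39·(-22.611317) = -15.964279
y(2.17) ≈ -15.9643

-15.9643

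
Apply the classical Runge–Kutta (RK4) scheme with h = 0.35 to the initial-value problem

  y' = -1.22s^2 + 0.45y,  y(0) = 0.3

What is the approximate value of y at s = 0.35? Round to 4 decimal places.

0.3330

RK4: k1 = f(s_n, y_n); k2 = f(s_n + h/2, y_n + (h/2)·k1); k3 = f(s_n + h/2, y_n + (h/2)·k2); k4 = f(s_n + h, y_n + h·k3); y_{n+1} = y_n + (h/6)·(k1 + 2k2 + 2k3 + k4).
s=0.000000, y=0.300000:
  k1 = f(0.000000, 0.300000) = 0.135000
  k2 = f(0.175000, 0.323625) = 0.108269
  k3 = f(0.175000, 0.318947) = 0.106164
  k4 = f(0.350000, 0.337157) = 0.002271
  y ← 0.300000 + (0.35/6)·(k1 + 2k2 + 2k3 + k4) = 0.333025
y(0.35) ≈ 0.3330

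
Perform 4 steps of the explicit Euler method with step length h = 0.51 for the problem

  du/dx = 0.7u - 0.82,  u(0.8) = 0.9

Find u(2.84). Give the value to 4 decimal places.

0.2510

Euler: u_{n+1} = u_n + h·f(x_n, u_n).
x=0.800000, u=0.900000: f=-0.190000 → u ← 0.900000 + 0.51·(-0.190000) = 0.803100
x=1.310000, u=0.803100: f=-0.257830 → u ← 0.803100 + 0.51·(-0.257830) = 0.671607
x=1.820000, u=0.671607: f=-0.349875 → u ← 0.671607 + 0.51·(-0.349875) = 0.493170
x=2.330000, u=0.493170: f=-0.474781 → u ← 0.493170 + 0.51·(-0.474781) = 0.251032
u(2.84) ≈ 0.2510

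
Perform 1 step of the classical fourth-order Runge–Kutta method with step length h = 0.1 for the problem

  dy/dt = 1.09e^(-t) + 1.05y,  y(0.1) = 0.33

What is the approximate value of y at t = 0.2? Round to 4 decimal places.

0.4656

RK4: k1 = f(t_n, y_n); k2 = f(t_n + h/2, y_n + (h/2)·k1); k3 = f(t_n + h/2, y_n + (h/2)·k2); k4 = f(t_n + h, y_n + h·k3); y_{n+1} = y_n + (h/6)·(k1 + 2k2 + 2k3 + k4).
t=0.100000, y=0.330000:
  k1 = f(0.100000, 0.330000) = 1.332773
  k2 = f(0.150000, 0.396639) = 1.354642
  k3 = f(0.150000, 0.397732) = 1.355790
  k4 = f(0.200000, 0.465579) = 1.381275
  y ← 0.330000 + (0.1/6)·(k1 + 2k2 + 2k3 + k4) = 0.465582
y(0.2) ≈ 0.4656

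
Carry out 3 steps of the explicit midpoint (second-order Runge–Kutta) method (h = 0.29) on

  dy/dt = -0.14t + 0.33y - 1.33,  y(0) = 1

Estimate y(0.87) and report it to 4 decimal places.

-0.0638

Midpoint: k1 = f(t_n, y_n); k2 = f(t_n + h/2, y_n + (h/2)·k1); y_{n+1} = y_n + h·k2.
t=0.000000, y=1.000000:
  k1 = f(0.000000, 1.000000) = -1.000000
  k2 = f(0.145000, 0.855000) = -1.068150
  y ← 1.000000 + 0.29·(-1.068150) = 0.690236
t=0.290000, y=0.690236:
  k1 = f(0.290000, 0.690236) = -1.142822
  k2 = f(0.435000, 0.524527) = -1.217806
  y ← 0.690236 + 0.29·(-1.217806) = 0.337073
t=0.580000, y=0.337073:
  k1 = f(0.580000, 0.337073) = -1.299966
  k2 = f(0.725000, 0.148578) = -1.382469
  y ← 0.337073 + 0.29·(-1.382469) = -0.063843
y(0.87) ≈ -0.0638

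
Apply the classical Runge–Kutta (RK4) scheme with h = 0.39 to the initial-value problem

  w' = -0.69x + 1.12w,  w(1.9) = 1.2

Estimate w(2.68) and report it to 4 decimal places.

RK4: k1 = f(x_n, w_n); k2 = f(x_n + h/2, w_n + (h/2)·k1); k3 = f(x_n + h/2, w_n + (h/2)·k2); k4 = f(x_n + h, w_n + h·k3); w_{n+1} = w_n + (h/6)·(k1 + 2k2 + 2k3 + k4).
x=1.900000, w=1.200000:
  k1 = f(1.900000, 1.200000) = 0.033000
  k2 = f(2.095000, 1.206435) = -0.094343
  k3 = f(2.095000, 1.181603) = -0.122154
  k4 = f(2.290000, 1.152360) = -0.289457
  w ← 1.200000 + (0.39/6)·(k1 + 2k2 + 2k3 + k4) = 1.155186
x=2.290000, w=1.155186:
  k1 = f(2.290000, 1.155186) = -0.286292
  k2 = f(2.485000, 1.099359) = -0.483368
  k3 = f(2.485000, 1.060929) = -0.526410
  k4 = f(2.680000, 0.949886) = -0.785328
  w ← 1.155186 + (0.39/6)·(k1 + 2k2 + 2k3 + k4) = 0.954259
w(2.68) ≈ 0.9543

0.9543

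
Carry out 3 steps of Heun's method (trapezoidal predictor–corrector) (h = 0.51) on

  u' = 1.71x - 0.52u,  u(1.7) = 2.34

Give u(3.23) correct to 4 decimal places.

5.7008

Heun: k1 = f(x_n, u_n); k2 = f(x_n + h, u_n + h·k1); u_{n+1} = u_n + (h/2)·(k1 + k2).
x=1.700000, u=2.340000:
  k1 = f(1.700000, 2.340000) = 1.690200
  k2 = f(2.210000, 3.202002) = 2.114059
  u ← 2.340000 + (0.51/2)·(1.690200 + 2.114059) = 3.310086
x=2.210000, u=3.310086:
  k1 = f(2.210000, 3.310086) = 2.057855
  k2 = f(2.720000, 4.359592) = 2.384212
  u ← 3.310086 + (0.51/2)·(2.057855 + 2.384212) = 4.442813
x=2.720000, u=4.442813:
  k1 = f(2.720000, 4.442813) = 2.340937
  k2 = f(3.230000, 5.636691) = 2.592221
  u ← 4.442813 + (0.51/2)·(2.340937 + 2.592221) = 5.700768
u(3.23) ≈ 5.7008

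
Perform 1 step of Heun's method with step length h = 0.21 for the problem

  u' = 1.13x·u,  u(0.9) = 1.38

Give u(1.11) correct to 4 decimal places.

1.7479

Heun: k1 = f(x_n, u_n); k2 = f(x_n + h, u_n + h·k1); u_{n+1} = u_n + (h/2)·(k1 + k2).
x=0.900000, u=1.380000:
  k1 = f(0.900000, 1.380000) = 1.403460
  k2 = f(1.110000, 1.674727) = 2.100610
  u ← 1.380000 + (0.21/2)·(1.403460 + 2.100610) = 1.747927
u(1.11) ≈ 1.7479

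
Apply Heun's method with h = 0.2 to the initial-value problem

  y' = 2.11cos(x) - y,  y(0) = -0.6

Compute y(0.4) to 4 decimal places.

0.2643

Heun: k1 = f(x_n, y_n); k2 = f(x_n + h, y_n + h·k1); y_{n+1} = y_n + (h/2)·(k1 + k2).
x=0.000000, y=-0.600000:
  k1 = f(0.000000, -0.600000) = 2.710000
  k2 = f(0.200000, -0.058000) = 2.125940
  y ← -0.600000 + (0.2/2)·(2.710000 + 2.125940) = -0.116406
x=0.200000, y=-0.116406:
  k1 = f(0.200000, -0.116406) = 2.184346
  k2 = f(0.400000, 0.320463) = 1.622975
  y ← -0.116406 + (0.2/2)·(2.184346 + 1.622975) = 0.264326
y(0.4) ≈ 0.2643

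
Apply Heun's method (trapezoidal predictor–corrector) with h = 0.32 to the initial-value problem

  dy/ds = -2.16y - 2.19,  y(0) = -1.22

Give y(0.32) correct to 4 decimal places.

-1.1268

Heun: k1 = f(s_n, y_n); k2 = f(s_n + h, y_n + h·k1); y_{n+1} = y_n + (h/2)·(k1 + k2).
s=0.000000, y=-1.220000:
  k1 = f(0.000000, -1.220000) = 0.445200
  k2 = f(0.320000, -1.077536) = 0.137478
  y ← -1.220000 + (0.32/2)·(0.445200 + 0.137478) = -1.126772
y(0.32) ≈ -1.1268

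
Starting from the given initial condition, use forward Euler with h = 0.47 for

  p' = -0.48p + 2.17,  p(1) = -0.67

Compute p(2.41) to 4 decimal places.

2.1102

Euler: p_{n+1} = p_n + h·f(s_n, p_n).
s=1.000000, p=-0.670000: f=2.491600 → p ← -0.670000 + 0.47·2.491600 = 0.501052
s=1.470000, p=0.501052: f=1.929495 → p ← 0.501052 + 0.47·1.929495 = 1.407915
s=1.940000, p=1.407915: f=1.494201 → p ← 1.407915 + 0.47·1.494201 = 2.110189
p(2.41) ≈ 2.1102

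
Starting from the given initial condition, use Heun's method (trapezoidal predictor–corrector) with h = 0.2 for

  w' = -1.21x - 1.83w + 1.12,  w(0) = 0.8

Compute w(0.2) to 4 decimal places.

0.7196

Heun: k1 = f(x_n, w_n); k2 = f(x_n + h, w_n + h·k1); w_{n+1} = w_n + (h/2)·(k1 + k2).
x=0.000000, w=0.800000:
  k1 = f(0.000000, 0.800000) = -0.344000
  k2 = f(0.200000, 0.731200) = -0.460096
  w ← 0.800000 + (0.2/2)·(-0.344000 + (-0.460096)) = 0.719590
w(0.2) ≈ 0.7196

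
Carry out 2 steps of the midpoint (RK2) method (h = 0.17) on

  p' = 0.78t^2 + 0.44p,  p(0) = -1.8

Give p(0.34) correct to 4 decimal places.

Midpoint: k1 = f(t_n, p_n); k2 = f(t_n + h/2, p_n + (h/2)·k1); p_{n+1} = p_n + h·k2.
t=0.000000, p=-1.800000:
  k1 = f(0.000000, -1.800000) = -0.792000
  k2 = f(0.085000, -1.867320) = -0.815985
  p ← -1.800000 + 0.17·(-0.815985) = -1.938718
t=0.170000, p=-1.938718:
  k1 = f(0.170000, -1.938718) = -0.830494
  k2 = f(0.255000, -2.009309) = -0.833377
  p ← -1.938718 + 0.17·(-0.833377) = -2.080392
p(0.34) ≈ -2.0804

-2.0804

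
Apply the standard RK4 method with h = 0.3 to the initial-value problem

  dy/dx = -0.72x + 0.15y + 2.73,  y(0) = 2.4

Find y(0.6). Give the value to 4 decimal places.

4.2064

RK4: k1 = f(x_n, y_n); k2 = f(x_n + h/2, y_n + (h/2)·k1); k3 = f(x_n + h/2, y_n + (h/2)·k2); k4 = f(x_n + h, y_n + h·k3); y_{n+1} = y_n + (h/6)·(k1 + 2k2 + 2k3 + k4).
x=0.000000, y=2.400000:
  k1 = f(0.000000, 2.400000) = 3.090000
  k2 = f(0.150000, 2.863500) = 3.051525
  k3 = f(0.150000, 2.857729) = 3.050659
  k4 = f(0.300000, 3.315198) = 3.011280
  y ← 2.400000 + (0.3/6)·(k1 + 2k2 + 2k3 + k4) = 3.315282
x=0.300000, y=3.315282:
  k1 = f(0.300000, 3.315282) = 3.011292
  k2 = f(0.450000, 3.766976) = 2.971046
  k3 = f(0.450000, 3.760939) = 2.970141
  k4 = f(0.600000, 4.206325) = 2.928949
  y ← 3.315282 + (0.3/6)·(k1 + 2k2 + 2k3 + k4) = 4.206413
y(0.6) ≈ 4.2064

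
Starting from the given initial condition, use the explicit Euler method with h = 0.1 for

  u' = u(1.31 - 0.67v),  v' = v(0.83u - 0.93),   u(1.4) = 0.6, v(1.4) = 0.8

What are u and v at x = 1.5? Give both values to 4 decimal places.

Euler on (u,v): u_{n+1} = u_n + h·u', v_{n+1} = v_n + h·v'.
1.400000: (0.600000, 0.800000); f=(0.464400, -0.345600) → (0.646440, 0.765440)
(u(1.5), v(1.5)) ≈ (0.6464, 0.7654)

0.6464, 0.7654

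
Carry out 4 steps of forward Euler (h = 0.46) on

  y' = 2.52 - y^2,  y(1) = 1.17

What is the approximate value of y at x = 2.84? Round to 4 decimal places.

1.5757

Euler: y_{n+1} = y_n + h·f(x_n, y_n).
x=1.000000, y=1.170000: f=1.151100 → y ← 1.170000 + 0.46·1.151100 = 1.699506
x=1.460000, y=1.699506: f=-0.368321 → y ← 1.699506 + 0.46·(-0.368321) = 1.530079
x=1.920000, y=1.530079: f=0.178860 → y ← 1.530079 + 0.46·0.178860 = 1.612354
x=2.380000, y=1.612354: f=-0.079685 → y ← 1.612354 + 0.46·(-0.079685) = 1.575699
y(2.84) ≈ 1.5757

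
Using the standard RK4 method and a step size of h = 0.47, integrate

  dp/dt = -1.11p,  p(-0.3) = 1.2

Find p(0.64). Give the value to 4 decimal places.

0.4231

RK4: k1 = f(t_n, p_n); k2 = f(t_n + h/2, p_n + (h/2)·k1); k3 = f(t_n + h/2, p_n + (h/2)·k2); k4 = f(t_n + h, p_n + h·k3); p_{n+1} = p_n + (h/6)·(k1 + 2k2 + 2k3 + k4).
t=-0.300000, p=1.200000:
  k1 = f(-0.300000, 1.200000) = -1.332000
  k2 = f(-0.065000, 0.886980) = -0.984548
  k3 = f(-0.065000, 0.968631) = -1.075181
  k4 = f(0.170000, 0.694665) = -0.771078
  p ← 1.200000 + (0.47/6)·(k1 + 2k2 + 2k3 + k4) = 0.712568
t=0.170000, p=0.712568:
  k1 = f(0.170000, 0.712568) = -0.790951
  k2 = f(0.405000, 0.526695) = -0.584631
  k3 = f(0.405000, 0.575180) = -0.638450
  k4 = f(0.640000, 0.412497) = -0.457871
  p ← 0.712568 + (0.47/6)·(k1 + 2k2 + 2k3 + k4) = 0.423128
p(0.64) ≈ 0.4231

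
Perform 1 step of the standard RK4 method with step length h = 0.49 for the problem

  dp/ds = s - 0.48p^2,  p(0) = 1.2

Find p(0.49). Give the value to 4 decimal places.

1.0388

RK4: k1 = f(s_n, p_n); k2 = f(s_n + h/2, p_n + (h/2)·k1); k3 = f(s_n + h/2, p_n + (h/2)·k2); k4 = f(s_n + h, p_n + h·k3); p_{n+1} = p_n + (h/6)·(k1 + 2k2 + 2k3 + k4).
s=0.000000, p=1.200000:
  k1 = f(0.000000, 1.200000) = -0.691200
  k2 = f(0.245000, 1.030656) = -0.264881
  k3 = f(0.245000, 1.135104) = -0.373462
  k4 = f(0.490000, 1.017004) = -0.006462
  p ← 1.200000 + (0.49/6)·(k1 + 2k2 + 2k3 + k4) = 1.038762
p(0.49) ≈ 1.0388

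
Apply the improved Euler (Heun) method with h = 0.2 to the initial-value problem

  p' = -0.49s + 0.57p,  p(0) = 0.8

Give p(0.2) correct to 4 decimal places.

0.8866

Heun: k1 = f(s_n, p_n); k2 = f(s_n + h, p_n + h·k1); p_{n+1} = p_n + (h/2)·(k1 + k2).
s=0.000000, p=0.800000:
  k1 = f(0.000000, 0.800000) = 0.456000
  k2 = f(0.200000, 0.891200) = 0.409984
  p ← 0.800000 + (0.2/2)·(0.456000 + 0.409984) = 0.886598
p(0.2) ≈ 0.8866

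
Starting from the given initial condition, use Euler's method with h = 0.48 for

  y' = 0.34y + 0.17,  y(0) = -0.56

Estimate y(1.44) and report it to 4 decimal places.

Euler: y_{n+1} = y_n + h·f(t_n, y_n).
t=0.000000, y=-0.560000: f=-0.020400 → y ← -0.560000 + 0.48·(-0.020400) = -0.569792
t=0.480000, y=-0.569792: f=-0.023729 → y ← -0.569792 + 0.48·(-0.023729) = -0.581182
t=0.960000, y=-0.581182: f=-0.027602 → y ← -0.581182 + 0.48·(-0.027602) = -0.594431
y(1.44) ≈ -0.5944

-0.5944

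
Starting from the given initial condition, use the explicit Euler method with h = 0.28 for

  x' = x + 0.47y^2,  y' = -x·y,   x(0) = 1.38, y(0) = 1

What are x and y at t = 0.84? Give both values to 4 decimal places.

Euler on (x,y): x_{n+1} = x_n + h·x', y_{n+1} = y_n + h·y'.
0.000000: (1.380000, 1.000000); f=(1.850000, -1.380000) → (1.898000, 0.613600)
0.280000: (1.898000, 0.613600); f=(2.074957, -1.164613) → (2.478988, 0.287508)
0.560000: (2.478988, 0.287508); f=(2.517839, -0.712730) → (3.183983, 0.087944)
(x(0.84), y(0.84)) ≈ (3.1840, 0.0879)

3.1840, 0.0879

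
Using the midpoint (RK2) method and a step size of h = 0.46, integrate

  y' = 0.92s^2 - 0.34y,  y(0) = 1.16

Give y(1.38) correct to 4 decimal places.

1.4417

Midpoint: k1 = f(s_n, y_n); k2 = f(s_n + h/2, y_n + (h/2)·k1); y_{n+1} = y_n + h·k2.
s=0.000000, y=1.160000:
  k1 = f(0.000000, 1.160000) = -0.394400
  k2 = f(0.230000, 1.069288) = -0.314890
  y ← 1.160000 + 0.46·(-0.314890) = 1.015151
s=0.460000, y=1.015151:
  k1 = f(0.460000, 1.015151) = -0.150479
  k2 = f(0.690000, 0.980540) = 0.104628
  y ← 1.015151 + 0.46·0.104628 = 1.063280
s=0.920000, y=1.063280:
  k1 = f(0.920000, 1.063280) = 0.417173
  k2 = f(1.150000, 1.159229) = 0.822562
  y ← 1.063280 + 0.46·0.822562 = 1.441658
y(1.38) ≈ 1.4417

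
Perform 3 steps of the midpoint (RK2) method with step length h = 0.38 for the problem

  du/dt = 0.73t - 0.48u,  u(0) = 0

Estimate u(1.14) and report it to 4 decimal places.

Midpoint: k1 = f(t_n, u_n); k2 = f(t_n + h/2, u_n + (h/2)·k1); u_{n+1} = u_n + h·k2.
t=0.000000, u=0.000000:
  k1 = f(0.000000, 0.000000) = 0.000000
  k2 = f(0.190000, 0.000000) = 0.138700
  u ← 0.000000 + 0.38·0.138700 = 0.052706
t=0.380000, u=0.052706:
  k1 = f(0.380000, 0.052706) = 0.252101
  k2 = f(0.570000, 0.100605) = 0.367809
  u ← 0.052706 + 0.38·0.367809 = 0.192474
t=0.760000, u=0.192474:
  k1 = f(0.760000, 0.192474) = 0.462413
  k2 = f(0.950000, 0.280332) = 0.558941
  u ← 0.192474 + 0.38·0.558941 = 0.404871
u(1.14) ≈ 0.4049

0.4049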